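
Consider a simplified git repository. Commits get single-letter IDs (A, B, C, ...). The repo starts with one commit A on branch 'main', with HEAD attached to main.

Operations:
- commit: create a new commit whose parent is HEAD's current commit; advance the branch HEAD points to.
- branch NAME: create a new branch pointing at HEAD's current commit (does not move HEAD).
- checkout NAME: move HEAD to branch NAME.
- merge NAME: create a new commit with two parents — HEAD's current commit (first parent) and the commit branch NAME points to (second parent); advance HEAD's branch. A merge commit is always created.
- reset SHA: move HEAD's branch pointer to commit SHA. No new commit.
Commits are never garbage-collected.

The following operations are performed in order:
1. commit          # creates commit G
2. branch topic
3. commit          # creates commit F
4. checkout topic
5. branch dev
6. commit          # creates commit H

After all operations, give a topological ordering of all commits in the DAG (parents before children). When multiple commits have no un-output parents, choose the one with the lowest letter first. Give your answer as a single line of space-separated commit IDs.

After op 1 (commit): HEAD=main@G [main=G]
After op 2 (branch): HEAD=main@G [main=G topic=G]
After op 3 (commit): HEAD=main@F [main=F topic=G]
After op 4 (checkout): HEAD=topic@G [main=F topic=G]
After op 5 (branch): HEAD=topic@G [dev=G main=F topic=G]
After op 6 (commit): HEAD=topic@H [dev=G main=F topic=H]
commit A: parents=[]
commit F: parents=['G']
commit G: parents=['A']
commit H: parents=['G']

Answer: A G F H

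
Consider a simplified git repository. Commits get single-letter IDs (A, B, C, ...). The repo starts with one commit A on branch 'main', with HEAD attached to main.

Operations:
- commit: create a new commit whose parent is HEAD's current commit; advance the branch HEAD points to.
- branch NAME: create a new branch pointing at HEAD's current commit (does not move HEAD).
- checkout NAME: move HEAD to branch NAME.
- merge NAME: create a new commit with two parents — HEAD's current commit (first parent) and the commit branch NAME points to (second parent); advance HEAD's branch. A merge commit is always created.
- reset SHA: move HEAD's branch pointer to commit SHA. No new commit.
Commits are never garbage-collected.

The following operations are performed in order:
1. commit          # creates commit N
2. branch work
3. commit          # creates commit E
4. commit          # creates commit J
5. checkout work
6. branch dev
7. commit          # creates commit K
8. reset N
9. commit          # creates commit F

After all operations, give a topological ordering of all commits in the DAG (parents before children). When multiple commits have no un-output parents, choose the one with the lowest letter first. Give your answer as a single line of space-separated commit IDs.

After op 1 (commit): HEAD=main@N [main=N]
After op 2 (branch): HEAD=main@N [main=N work=N]
After op 3 (commit): HEAD=main@E [main=E work=N]
After op 4 (commit): HEAD=main@J [main=J work=N]
After op 5 (checkout): HEAD=work@N [main=J work=N]
After op 6 (branch): HEAD=work@N [dev=N main=J work=N]
After op 7 (commit): HEAD=work@K [dev=N main=J work=K]
After op 8 (reset): HEAD=work@N [dev=N main=J work=N]
After op 9 (commit): HEAD=work@F [dev=N main=J work=F]
commit A: parents=[]
commit E: parents=['N']
commit F: parents=['N']
commit J: parents=['E']
commit K: parents=['N']
commit N: parents=['A']

Answer: A N E F J K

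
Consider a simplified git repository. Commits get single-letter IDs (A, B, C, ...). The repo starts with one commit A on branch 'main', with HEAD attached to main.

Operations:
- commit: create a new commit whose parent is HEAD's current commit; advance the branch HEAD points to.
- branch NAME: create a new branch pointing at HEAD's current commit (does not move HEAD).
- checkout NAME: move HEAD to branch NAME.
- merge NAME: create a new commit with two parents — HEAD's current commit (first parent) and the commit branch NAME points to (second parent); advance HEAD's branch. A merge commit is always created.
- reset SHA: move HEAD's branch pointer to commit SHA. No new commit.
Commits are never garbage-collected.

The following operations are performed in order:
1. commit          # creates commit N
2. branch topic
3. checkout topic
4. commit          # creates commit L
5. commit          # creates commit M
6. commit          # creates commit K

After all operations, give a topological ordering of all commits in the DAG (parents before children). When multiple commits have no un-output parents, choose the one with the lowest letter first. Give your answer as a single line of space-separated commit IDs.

Answer: A N L M K

Derivation:
After op 1 (commit): HEAD=main@N [main=N]
After op 2 (branch): HEAD=main@N [main=N topic=N]
After op 3 (checkout): HEAD=topic@N [main=N topic=N]
After op 4 (commit): HEAD=topic@L [main=N topic=L]
After op 5 (commit): HEAD=topic@M [main=N topic=M]
After op 6 (commit): HEAD=topic@K [main=N topic=K]
commit A: parents=[]
commit K: parents=['M']
commit L: parents=['N']
commit M: parents=['L']
commit N: parents=['A']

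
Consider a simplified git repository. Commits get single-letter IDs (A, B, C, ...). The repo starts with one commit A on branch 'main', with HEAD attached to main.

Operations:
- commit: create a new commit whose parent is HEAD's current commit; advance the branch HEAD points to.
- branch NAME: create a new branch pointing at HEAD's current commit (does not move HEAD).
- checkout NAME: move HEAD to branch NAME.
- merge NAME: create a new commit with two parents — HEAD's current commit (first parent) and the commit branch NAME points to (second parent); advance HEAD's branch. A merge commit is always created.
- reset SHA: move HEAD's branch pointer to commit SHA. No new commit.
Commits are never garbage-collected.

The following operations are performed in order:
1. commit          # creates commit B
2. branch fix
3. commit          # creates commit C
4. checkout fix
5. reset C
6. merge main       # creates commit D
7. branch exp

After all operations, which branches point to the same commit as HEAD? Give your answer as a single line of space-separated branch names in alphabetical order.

After op 1 (commit): HEAD=main@B [main=B]
After op 2 (branch): HEAD=main@B [fix=B main=B]
After op 3 (commit): HEAD=main@C [fix=B main=C]
After op 4 (checkout): HEAD=fix@B [fix=B main=C]
After op 5 (reset): HEAD=fix@C [fix=C main=C]
After op 6 (merge): HEAD=fix@D [fix=D main=C]
After op 7 (branch): HEAD=fix@D [exp=D fix=D main=C]

Answer: exp fix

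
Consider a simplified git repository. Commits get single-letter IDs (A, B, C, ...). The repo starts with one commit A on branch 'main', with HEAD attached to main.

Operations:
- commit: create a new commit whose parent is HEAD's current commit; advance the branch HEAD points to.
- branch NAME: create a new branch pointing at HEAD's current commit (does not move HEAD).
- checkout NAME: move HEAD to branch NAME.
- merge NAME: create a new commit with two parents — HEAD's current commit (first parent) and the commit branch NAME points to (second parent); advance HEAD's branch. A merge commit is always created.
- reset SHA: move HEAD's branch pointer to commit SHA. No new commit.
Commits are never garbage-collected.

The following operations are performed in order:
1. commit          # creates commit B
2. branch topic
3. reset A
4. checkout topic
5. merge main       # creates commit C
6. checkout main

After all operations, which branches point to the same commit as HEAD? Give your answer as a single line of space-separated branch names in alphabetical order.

After op 1 (commit): HEAD=main@B [main=B]
After op 2 (branch): HEAD=main@B [main=B topic=B]
After op 3 (reset): HEAD=main@A [main=A topic=B]
After op 4 (checkout): HEAD=topic@B [main=A topic=B]
After op 5 (merge): HEAD=topic@C [main=A topic=C]
After op 6 (checkout): HEAD=main@A [main=A topic=C]

Answer: main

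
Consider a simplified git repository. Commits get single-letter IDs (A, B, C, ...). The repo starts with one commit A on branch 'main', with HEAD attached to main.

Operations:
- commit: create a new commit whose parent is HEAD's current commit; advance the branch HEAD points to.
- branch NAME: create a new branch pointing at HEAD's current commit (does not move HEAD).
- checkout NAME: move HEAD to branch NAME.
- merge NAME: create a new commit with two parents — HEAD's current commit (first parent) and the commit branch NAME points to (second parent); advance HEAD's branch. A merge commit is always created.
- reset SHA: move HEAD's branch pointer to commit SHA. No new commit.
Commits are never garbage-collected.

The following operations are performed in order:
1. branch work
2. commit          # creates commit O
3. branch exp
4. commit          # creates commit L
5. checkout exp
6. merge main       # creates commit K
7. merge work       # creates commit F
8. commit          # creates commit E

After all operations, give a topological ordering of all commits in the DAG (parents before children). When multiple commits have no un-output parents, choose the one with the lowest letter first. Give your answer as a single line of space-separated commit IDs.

After op 1 (branch): HEAD=main@A [main=A work=A]
After op 2 (commit): HEAD=main@O [main=O work=A]
After op 3 (branch): HEAD=main@O [exp=O main=O work=A]
After op 4 (commit): HEAD=main@L [exp=O main=L work=A]
After op 5 (checkout): HEAD=exp@O [exp=O main=L work=A]
After op 6 (merge): HEAD=exp@K [exp=K main=L work=A]
After op 7 (merge): HEAD=exp@F [exp=F main=L work=A]
After op 8 (commit): HEAD=exp@E [exp=E main=L work=A]
commit A: parents=[]
commit E: parents=['F']
commit F: parents=['K', 'A']
commit K: parents=['O', 'L']
commit L: parents=['O']
commit O: parents=['A']

Answer: A O L K F E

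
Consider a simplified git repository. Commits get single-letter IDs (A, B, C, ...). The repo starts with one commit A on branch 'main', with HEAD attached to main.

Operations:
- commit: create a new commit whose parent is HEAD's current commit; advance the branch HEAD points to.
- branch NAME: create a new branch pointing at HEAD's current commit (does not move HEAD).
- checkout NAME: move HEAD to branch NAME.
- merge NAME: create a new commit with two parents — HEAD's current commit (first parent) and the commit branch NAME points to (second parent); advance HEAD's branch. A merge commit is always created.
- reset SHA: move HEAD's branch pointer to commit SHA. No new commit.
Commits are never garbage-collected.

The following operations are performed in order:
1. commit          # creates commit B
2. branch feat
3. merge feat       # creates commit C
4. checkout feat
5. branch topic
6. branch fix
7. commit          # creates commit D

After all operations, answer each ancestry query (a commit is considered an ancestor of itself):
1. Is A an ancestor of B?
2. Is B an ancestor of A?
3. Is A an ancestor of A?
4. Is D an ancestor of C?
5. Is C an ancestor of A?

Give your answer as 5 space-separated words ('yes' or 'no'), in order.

Answer: yes no yes no no

Derivation:
After op 1 (commit): HEAD=main@B [main=B]
After op 2 (branch): HEAD=main@B [feat=B main=B]
After op 3 (merge): HEAD=main@C [feat=B main=C]
After op 4 (checkout): HEAD=feat@B [feat=B main=C]
After op 5 (branch): HEAD=feat@B [feat=B main=C topic=B]
After op 6 (branch): HEAD=feat@B [feat=B fix=B main=C topic=B]
After op 7 (commit): HEAD=feat@D [feat=D fix=B main=C topic=B]
ancestors(B) = {A,B}; A in? yes
ancestors(A) = {A}; B in? no
ancestors(A) = {A}; A in? yes
ancestors(C) = {A,B,C}; D in? no
ancestors(A) = {A}; C in? no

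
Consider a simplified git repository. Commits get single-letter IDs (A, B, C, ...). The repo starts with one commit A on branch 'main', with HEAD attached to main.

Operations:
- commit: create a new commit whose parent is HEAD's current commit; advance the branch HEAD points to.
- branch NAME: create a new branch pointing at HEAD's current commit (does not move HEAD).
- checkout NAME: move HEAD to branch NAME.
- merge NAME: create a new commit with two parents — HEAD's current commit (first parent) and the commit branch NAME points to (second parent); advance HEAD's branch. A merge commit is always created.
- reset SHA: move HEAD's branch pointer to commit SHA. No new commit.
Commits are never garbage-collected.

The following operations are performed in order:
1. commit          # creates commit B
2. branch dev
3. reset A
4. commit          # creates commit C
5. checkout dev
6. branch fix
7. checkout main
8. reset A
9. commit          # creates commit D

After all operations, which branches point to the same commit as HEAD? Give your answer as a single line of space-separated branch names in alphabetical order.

Answer: main

Derivation:
After op 1 (commit): HEAD=main@B [main=B]
After op 2 (branch): HEAD=main@B [dev=B main=B]
After op 3 (reset): HEAD=main@A [dev=B main=A]
After op 4 (commit): HEAD=main@C [dev=B main=C]
After op 5 (checkout): HEAD=dev@B [dev=B main=C]
After op 6 (branch): HEAD=dev@B [dev=B fix=B main=C]
After op 7 (checkout): HEAD=main@C [dev=B fix=B main=C]
After op 8 (reset): HEAD=main@A [dev=B fix=B main=A]
After op 9 (commit): HEAD=main@D [dev=B fix=B main=D]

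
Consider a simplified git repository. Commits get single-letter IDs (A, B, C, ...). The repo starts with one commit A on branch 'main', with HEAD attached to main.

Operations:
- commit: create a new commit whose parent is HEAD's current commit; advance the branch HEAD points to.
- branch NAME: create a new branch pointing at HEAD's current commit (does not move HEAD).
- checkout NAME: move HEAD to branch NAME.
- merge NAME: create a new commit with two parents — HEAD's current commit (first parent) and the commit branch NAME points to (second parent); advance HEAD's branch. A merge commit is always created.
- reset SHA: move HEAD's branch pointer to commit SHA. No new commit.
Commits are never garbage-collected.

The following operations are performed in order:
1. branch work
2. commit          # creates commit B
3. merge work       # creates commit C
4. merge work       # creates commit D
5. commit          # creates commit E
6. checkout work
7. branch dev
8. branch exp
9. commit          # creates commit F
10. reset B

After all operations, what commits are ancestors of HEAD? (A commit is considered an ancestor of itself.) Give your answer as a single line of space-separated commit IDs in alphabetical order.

After op 1 (branch): HEAD=main@A [main=A work=A]
After op 2 (commit): HEAD=main@B [main=B work=A]
After op 3 (merge): HEAD=main@C [main=C work=A]
After op 4 (merge): HEAD=main@D [main=D work=A]
After op 5 (commit): HEAD=main@E [main=E work=A]
After op 6 (checkout): HEAD=work@A [main=E work=A]
After op 7 (branch): HEAD=work@A [dev=A main=E work=A]
After op 8 (branch): HEAD=work@A [dev=A exp=A main=E work=A]
After op 9 (commit): HEAD=work@F [dev=A exp=A main=E work=F]
After op 10 (reset): HEAD=work@B [dev=A exp=A main=E work=B]

Answer: A B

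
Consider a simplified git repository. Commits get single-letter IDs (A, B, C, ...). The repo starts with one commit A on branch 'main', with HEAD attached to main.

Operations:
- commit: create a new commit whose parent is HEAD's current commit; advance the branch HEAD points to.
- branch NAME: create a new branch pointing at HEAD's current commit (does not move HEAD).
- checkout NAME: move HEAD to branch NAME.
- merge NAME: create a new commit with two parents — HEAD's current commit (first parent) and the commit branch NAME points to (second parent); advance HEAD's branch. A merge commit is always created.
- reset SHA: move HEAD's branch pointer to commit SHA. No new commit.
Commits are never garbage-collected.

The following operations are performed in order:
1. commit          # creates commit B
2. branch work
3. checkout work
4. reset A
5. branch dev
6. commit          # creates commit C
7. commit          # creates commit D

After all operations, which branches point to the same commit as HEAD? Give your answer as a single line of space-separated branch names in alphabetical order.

Answer: work

Derivation:
After op 1 (commit): HEAD=main@B [main=B]
After op 2 (branch): HEAD=main@B [main=B work=B]
After op 3 (checkout): HEAD=work@B [main=B work=B]
After op 4 (reset): HEAD=work@A [main=B work=A]
After op 5 (branch): HEAD=work@A [dev=A main=B work=A]
After op 6 (commit): HEAD=work@C [dev=A main=B work=C]
After op 7 (commit): HEAD=work@D [dev=A main=B work=D]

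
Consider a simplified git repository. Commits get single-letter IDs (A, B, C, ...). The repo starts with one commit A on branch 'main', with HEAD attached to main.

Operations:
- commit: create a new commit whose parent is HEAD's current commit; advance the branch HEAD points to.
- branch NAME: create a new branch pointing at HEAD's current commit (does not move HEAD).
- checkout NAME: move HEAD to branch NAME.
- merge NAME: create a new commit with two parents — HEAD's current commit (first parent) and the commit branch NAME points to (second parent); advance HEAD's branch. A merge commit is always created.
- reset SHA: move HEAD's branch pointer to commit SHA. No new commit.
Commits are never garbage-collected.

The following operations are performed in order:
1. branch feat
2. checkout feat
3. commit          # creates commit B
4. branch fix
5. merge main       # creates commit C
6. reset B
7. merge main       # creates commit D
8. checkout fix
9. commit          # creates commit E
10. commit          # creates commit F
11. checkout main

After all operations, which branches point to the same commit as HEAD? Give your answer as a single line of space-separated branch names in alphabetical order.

After op 1 (branch): HEAD=main@A [feat=A main=A]
After op 2 (checkout): HEAD=feat@A [feat=A main=A]
After op 3 (commit): HEAD=feat@B [feat=B main=A]
After op 4 (branch): HEAD=feat@B [feat=B fix=B main=A]
After op 5 (merge): HEAD=feat@C [feat=C fix=B main=A]
After op 6 (reset): HEAD=feat@B [feat=B fix=B main=A]
After op 7 (merge): HEAD=feat@D [feat=D fix=B main=A]
After op 8 (checkout): HEAD=fix@B [feat=D fix=B main=A]
After op 9 (commit): HEAD=fix@E [feat=D fix=E main=A]
After op 10 (commit): HEAD=fix@F [feat=D fix=F main=A]
After op 11 (checkout): HEAD=main@A [feat=D fix=F main=A]

Answer: main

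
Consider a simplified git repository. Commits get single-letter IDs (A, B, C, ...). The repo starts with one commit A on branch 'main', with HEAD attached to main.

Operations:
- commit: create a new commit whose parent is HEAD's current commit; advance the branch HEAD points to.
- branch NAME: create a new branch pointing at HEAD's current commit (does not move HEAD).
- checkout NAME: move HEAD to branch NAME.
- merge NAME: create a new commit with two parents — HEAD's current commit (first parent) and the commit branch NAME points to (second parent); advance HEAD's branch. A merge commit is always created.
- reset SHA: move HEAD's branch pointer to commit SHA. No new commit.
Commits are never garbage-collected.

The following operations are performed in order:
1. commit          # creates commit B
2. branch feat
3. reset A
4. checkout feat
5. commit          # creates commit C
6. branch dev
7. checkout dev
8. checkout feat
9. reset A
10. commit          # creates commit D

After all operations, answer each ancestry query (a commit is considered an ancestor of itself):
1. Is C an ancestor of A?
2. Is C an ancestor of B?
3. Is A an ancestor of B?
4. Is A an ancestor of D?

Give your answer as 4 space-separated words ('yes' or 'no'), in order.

After op 1 (commit): HEAD=main@B [main=B]
After op 2 (branch): HEAD=main@B [feat=B main=B]
After op 3 (reset): HEAD=main@A [feat=B main=A]
After op 4 (checkout): HEAD=feat@B [feat=B main=A]
After op 5 (commit): HEAD=feat@C [feat=C main=A]
After op 6 (branch): HEAD=feat@C [dev=C feat=C main=A]
After op 7 (checkout): HEAD=dev@C [dev=C feat=C main=A]
After op 8 (checkout): HEAD=feat@C [dev=C feat=C main=A]
After op 9 (reset): HEAD=feat@A [dev=C feat=A main=A]
After op 10 (commit): HEAD=feat@D [dev=C feat=D main=A]
ancestors(A) = {A}; C in? no
ancestors(B) = {A,B}; C in? no
ancestors(B) = {A,B}; A in? yes
ancestors(D) = {A,D}; A in? yes

Answer: no no yes yes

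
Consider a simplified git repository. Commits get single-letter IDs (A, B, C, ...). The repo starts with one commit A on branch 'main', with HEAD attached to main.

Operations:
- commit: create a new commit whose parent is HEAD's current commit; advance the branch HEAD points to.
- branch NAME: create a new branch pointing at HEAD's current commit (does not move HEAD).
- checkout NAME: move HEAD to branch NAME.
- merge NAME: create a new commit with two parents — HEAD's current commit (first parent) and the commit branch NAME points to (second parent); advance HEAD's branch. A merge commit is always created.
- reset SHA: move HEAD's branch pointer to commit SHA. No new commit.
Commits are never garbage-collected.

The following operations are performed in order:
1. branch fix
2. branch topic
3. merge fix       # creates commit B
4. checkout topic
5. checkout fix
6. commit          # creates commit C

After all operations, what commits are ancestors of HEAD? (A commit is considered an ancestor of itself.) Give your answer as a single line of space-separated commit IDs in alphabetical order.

After op 1 (branch): HEAD=main@A [fix=A main=A]
After op 2 (branch): HEAD=main@A [fix=A main=A topic=A]
After op 3 (merge): HEAD=main@B [fix=A main=B topic=A]
After op 4 (checkout): HEAD=topic@A [fix=A main=B topic=A]
After op 5 (checkout): HEAD=fix@A [fix=A main=B topic=A]
After op 6 (commit): HEAD=fix@C [fix=C main=B topic=A]

Answer: A C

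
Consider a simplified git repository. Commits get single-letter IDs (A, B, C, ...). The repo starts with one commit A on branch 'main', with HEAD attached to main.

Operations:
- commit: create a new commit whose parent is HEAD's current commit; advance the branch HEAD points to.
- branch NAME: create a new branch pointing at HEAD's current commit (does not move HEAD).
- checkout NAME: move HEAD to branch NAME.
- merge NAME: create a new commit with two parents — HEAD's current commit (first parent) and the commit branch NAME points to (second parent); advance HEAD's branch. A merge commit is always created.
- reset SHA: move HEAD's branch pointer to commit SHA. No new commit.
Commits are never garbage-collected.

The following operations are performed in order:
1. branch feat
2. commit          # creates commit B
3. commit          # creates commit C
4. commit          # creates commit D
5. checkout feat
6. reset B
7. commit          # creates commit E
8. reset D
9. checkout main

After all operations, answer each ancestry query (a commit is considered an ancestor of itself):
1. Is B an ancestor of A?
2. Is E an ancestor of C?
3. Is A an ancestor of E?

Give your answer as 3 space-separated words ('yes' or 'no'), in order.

After op 1 (branch): HEAD=main@A [feat=A main=A]
After op 2 (commit): HEAD=main@B [feat=A main=B]
After op 3 (commit): HEAD=main@C [feat=A main=C]
After op 4 (commit): HEAD=main@D [feat=A main=D]
After op 5 (checkout): HEAD=feat@A [feat=A main=D]
After op 6 (reset): HEAD=feat@B [feat=B main=D]
After op 7 (commit): HEAD=feat@E [feat=E main=D]
After op 8 (reset): HEAD=feat@D [feat=D main=D]
After op 9 (checkout): HEAD=main@D [feat=D main=D]
ancestors(A) = {A}; B in? no
ancestors(C) = {A,B,C}; E in? no
ancestors(E) = {A,B,E}; A in? yes

Answer: no no yes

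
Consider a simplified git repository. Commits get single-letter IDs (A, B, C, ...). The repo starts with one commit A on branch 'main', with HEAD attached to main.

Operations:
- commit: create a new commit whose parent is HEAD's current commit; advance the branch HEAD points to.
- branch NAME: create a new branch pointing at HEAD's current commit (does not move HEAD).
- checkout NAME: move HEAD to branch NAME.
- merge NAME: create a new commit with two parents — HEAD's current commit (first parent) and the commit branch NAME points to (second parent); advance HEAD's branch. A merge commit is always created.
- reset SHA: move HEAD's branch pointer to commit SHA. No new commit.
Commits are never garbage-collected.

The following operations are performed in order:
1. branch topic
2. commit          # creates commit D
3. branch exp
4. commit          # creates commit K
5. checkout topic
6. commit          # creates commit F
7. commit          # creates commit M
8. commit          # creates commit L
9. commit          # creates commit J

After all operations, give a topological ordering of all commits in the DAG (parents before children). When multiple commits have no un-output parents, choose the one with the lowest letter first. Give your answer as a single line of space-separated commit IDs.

Answer: A D F K M L J

Derivation:
After op 1 (branch): HEAD=main@A [main=A topic=A]
After op 2 (commit): HEAD=main@D [main=D topic=A]
After op 3 (branch): HEAD=main@D [exp=D main=D topic=A]
After op 4 (commit): HEAD=main@K [exp=D main=K topic=A]
After op 5 (checkout): HEAD=topic@A [exp=D main=K topic=A]
After op 6 (commit): HEAD=topic@F [exp=D main=K topic=F]
After op 7 (commit): HEAD=topic@M [exp=D main=K topic=M]
After op 8 (commit): HEAD=topic@L [exp=D main=K topic=L]
After op 9 (commit): HEAD=topic@J [exp=D main=K topic=J]
commit A: parents=[]
commit D: parents=['A']
commit F: parents=['A']
commit J: parents=['L']
commit K: parents=['D']
commit L: parents=['M']
commit M: parents=['F']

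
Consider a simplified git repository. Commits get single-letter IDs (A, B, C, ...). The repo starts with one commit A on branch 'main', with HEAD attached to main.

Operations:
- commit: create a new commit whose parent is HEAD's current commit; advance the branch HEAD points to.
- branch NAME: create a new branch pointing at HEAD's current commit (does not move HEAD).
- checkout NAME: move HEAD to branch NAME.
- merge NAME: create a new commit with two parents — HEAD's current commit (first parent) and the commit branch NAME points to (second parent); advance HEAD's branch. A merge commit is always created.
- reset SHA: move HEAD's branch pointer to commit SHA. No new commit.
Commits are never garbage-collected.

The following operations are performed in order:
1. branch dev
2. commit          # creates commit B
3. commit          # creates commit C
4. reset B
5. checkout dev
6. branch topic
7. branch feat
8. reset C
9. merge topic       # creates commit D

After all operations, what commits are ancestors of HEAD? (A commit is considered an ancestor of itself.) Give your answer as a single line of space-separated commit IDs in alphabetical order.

After op 1 (branch): HEAD=main@A [dev=A main=A]
After op 2 (commit): HEAD=main@B [dev=A main=B]
After op 3 (commit): HEAD=main@C [dev=A main=C]
After op 4 (reset): HEAD=main@B [dev=A main=B]
After op 5 (checkout): HEAD=dev@A [dev=A main=B]
After op 6 (branch): HEAD=dev@A [dev=A main=B topic=A]
After op 7 (branch): HEAD=dev@A [dev=A feat=A main=B topic=A]
After op 8 (reset): HEAD=dev@C [dev=C feat=A main=B topic=A]
After op 9 (merge): HEAD=dev@D [dev=D feat=A main=B topic=A]

Answer: A B C D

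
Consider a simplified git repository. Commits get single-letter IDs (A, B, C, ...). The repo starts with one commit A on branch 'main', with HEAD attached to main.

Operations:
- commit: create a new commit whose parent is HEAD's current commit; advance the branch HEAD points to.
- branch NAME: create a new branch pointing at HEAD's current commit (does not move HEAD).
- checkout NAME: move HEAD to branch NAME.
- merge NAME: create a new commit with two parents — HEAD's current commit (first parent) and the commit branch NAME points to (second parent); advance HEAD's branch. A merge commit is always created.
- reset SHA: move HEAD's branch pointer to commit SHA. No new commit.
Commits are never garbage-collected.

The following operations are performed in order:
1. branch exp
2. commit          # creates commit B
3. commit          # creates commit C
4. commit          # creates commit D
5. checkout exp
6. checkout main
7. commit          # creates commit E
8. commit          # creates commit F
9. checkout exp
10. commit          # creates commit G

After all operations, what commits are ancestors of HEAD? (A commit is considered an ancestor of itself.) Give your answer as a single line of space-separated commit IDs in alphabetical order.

Answer: A G

Derivation:
After op 1 (branch): HEAD=main@A [exp=A main=A]
After op 2 (commit): HEAD=main@B [exp=A main=B]
After op 3 (commit): HEAD=main@C [exp=A main=C]
After op 4 (commit): HEAD=main@D [exp=A main=D]
After op 5 (checkout): HEAD=exp@A [exp=A main=D]
After op 6 (checkout): HEAD=main@D [exp=A main=D]
After op 7 (commit): HEAD=main@E [exp=A main=E]
After op 8 (commit): HEAD=main@F [exp=A main=F]
After op 9 (checkout): HEAD=exp@A [exp=A main=F]
After op 10 (commit): HEAD=exp@G [exp=G main=F]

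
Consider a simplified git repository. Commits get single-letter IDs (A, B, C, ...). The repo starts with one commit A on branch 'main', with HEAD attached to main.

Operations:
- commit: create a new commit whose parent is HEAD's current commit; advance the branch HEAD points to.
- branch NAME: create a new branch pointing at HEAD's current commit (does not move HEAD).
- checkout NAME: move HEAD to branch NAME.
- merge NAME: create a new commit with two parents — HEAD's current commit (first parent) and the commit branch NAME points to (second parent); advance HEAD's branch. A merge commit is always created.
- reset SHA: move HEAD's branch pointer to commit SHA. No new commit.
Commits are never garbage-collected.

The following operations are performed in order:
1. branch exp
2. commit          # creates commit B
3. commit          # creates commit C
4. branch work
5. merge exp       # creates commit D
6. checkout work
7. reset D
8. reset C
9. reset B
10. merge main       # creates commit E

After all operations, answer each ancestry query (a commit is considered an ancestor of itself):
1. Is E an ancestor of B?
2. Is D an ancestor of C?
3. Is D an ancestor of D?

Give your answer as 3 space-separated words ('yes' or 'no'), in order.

Answer: no no yes

Derivation:
After op 1 (branch): HEAD=main@A [exp=A main=A]
After op 2 (commit): HEAD=main@B [exp=A main=B]
After op 3 (commit): HEAD=main@C [exp=A main=C]
After op 4 (branch): HEAD=main@C [exp=A main=C work=C]
After op 5 (merge): HEAD=main@D [exp=A main=D work=C]
After op 6 (checkout): HEAD=work@C [exp=A main=D work=C]
After op 7 (reset): HEAD=work@D [exp=A main=D work=D]
After op 8 (reset): HEAD=work@C [exp=A main=D work=C]
After op 9 (reset): HEAD=work@B [exp=A main=D work=B]
After op 10 (merge): HEAD=work@E [exp=A main=D work=E]
ancestors(B) = {A,B}; E in? no
ancestors(C) = {A,B,C}; D in? no
ancestors(D) = {A,B,C,D}; D in? yes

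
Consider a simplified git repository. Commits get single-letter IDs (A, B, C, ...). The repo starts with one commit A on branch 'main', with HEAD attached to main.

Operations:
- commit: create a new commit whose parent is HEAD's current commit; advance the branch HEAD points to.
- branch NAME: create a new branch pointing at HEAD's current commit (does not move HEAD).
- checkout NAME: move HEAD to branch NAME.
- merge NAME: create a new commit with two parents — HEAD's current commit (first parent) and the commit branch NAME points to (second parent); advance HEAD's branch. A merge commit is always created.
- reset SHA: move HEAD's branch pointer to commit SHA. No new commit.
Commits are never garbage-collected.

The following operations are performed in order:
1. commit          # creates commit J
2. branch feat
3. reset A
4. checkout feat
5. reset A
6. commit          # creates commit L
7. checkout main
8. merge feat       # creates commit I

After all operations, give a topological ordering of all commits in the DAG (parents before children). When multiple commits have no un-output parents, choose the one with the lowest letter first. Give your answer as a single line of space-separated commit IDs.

Answer: A J L I

Derivation:
After op 1 (commit): HEAD=main@J [main=J]
After op 2 (branch): HEAD=main@J [feat=J main=J]
After op 3 (reset): HEAD=main@A [feat=J main=A]
After op 4 (checkout): HEAD=feat@J [feat=J main=A]
After op 5 (reset): HEAD=feat@A [feat=A main=A]
After op 6 (commit): HEAD=feat@L [feat=L main=A]
After op 7 (checkout): HEAD=main@A [feat=L main=A]
After op 8 (merge): HEAD=main@I [feat=L main=I]
commit A: parents=[]
commit I: parents=['A', 'L']
commit J: parents=['A']
commit L: parents=['A']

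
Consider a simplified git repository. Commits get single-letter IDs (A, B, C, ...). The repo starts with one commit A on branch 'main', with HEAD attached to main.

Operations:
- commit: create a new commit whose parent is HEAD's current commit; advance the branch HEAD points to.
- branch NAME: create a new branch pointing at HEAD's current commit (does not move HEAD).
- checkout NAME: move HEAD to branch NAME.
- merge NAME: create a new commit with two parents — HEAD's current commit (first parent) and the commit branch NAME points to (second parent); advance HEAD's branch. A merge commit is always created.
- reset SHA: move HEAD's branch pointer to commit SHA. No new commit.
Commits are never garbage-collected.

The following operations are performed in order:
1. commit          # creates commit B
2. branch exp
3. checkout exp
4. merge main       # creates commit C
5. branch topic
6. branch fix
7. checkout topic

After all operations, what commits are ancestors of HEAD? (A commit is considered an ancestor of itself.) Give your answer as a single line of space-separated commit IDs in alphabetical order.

After op 1 (commit): HEAD=main@B [main=B]
After op 2 (branch): HEAD=main@B [exp=B main=B]
After op 3 (checkout): HEAD=exp@B [exp=B main=B]
After op 4 (merge): HEAD=exp@C [exp=C main=B]
After op 5 (branch): HEAD=exp@C [exp=C main=B topic=C]
After op 6 (branch): HEAD=exp@C [exp=C fix=C main=B topic=C]
After op 7 (checkout): HEAD=topic@C [exp=C fix=C main=B topic=C]

Answer: A B C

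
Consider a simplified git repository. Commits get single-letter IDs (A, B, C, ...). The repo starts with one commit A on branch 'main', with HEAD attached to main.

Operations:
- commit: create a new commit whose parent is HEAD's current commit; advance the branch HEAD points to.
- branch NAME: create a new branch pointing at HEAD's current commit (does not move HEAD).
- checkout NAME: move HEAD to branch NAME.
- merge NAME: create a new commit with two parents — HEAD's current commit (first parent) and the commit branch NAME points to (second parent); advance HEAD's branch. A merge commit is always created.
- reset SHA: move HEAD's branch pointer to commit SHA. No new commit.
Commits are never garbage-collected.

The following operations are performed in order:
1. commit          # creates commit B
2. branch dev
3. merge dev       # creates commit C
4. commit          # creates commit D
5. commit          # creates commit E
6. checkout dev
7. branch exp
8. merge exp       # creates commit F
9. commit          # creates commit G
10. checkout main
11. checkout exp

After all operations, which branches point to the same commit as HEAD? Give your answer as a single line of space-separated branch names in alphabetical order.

After op 1 (commit): HEAD=main@B [main=B]
After op 2 (branch): HEAD=main@B [dev=B main=B]
After op 3 (merge): HEAD=main@C [dev=B main=C]
After op 4 (commit): HEAD=main@D [dev=B main=D]
After op 5 (commit): HEAD=main@E [dev=B main=E]
After op 6 (checkout): HEAD=dev@B [dev=B main=E]
After op 7 (branch): HEAD=dev@B [dev=B exp=B main=E]
After op 8 (merge): HEAD=dev@F [dev=F exp=B main=E]
After op 9 (commit): HEAD=dev@G [dev=G exp=B main=E]
After op 10 (checkout): HEAD=main@E [dev=G exp=B main=E]
After op 11 (checkout): HEAD=exp@B [dev=G exp=B main=E]

Answer: exp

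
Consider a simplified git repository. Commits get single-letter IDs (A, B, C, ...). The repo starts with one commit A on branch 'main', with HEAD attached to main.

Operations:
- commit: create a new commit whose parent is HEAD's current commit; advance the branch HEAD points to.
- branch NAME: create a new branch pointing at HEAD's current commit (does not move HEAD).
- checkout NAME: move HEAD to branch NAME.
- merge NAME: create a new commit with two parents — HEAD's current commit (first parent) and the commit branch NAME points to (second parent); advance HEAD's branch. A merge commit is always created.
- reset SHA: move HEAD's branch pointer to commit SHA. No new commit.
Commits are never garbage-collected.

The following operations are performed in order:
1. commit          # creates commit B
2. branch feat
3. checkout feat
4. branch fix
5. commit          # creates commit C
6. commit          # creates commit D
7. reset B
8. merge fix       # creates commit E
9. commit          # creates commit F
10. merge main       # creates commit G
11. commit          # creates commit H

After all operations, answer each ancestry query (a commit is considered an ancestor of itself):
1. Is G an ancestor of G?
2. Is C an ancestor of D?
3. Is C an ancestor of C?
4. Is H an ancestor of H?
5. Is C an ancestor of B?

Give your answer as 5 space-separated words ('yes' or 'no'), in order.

After op 1 (commit): HEAD=main@B [main=B]
After op 2 (branch): HEAD=main@B [feat=B main=B]
After op 3 (checkout): HEAD=feat@B [feat=B main=B]
After op 4 (branch): HEAD=feat@B [feat=B fix=B main=B]
After op 5 (commit): HEAD=feat@C [feat=C fix=B main=B]
After op 6 (commit): HEAD=feat@D [feat=D fix=B main=B]
After op 7 (reset): HEAD=feat@B [feat=B fix=B main=B]
After op 8 (merge): HEAD=feat@E [feat=E fix=B main=B]
After op 9 (commit): HEAD=feat@F [feat=F fix=B main=B]
After op 10 (merge): HEAD=feat@G [feat=G fix=B main=B]
After op 11 (commit): HEAD=feat@H [feat=H fix=B main=B]
ancestors(G) = {A,B,E,F,G}; G in? yes
ancestors(D) = {A,B,C,D}; C in? yes
ancestors(C) = {A,B,C}; C in? yes
ancestors(H) = {A,B,E,F,G,H}; H in? yes
ancestors(B) = {A,B}; C in? no

Answer: yes yes yes yes no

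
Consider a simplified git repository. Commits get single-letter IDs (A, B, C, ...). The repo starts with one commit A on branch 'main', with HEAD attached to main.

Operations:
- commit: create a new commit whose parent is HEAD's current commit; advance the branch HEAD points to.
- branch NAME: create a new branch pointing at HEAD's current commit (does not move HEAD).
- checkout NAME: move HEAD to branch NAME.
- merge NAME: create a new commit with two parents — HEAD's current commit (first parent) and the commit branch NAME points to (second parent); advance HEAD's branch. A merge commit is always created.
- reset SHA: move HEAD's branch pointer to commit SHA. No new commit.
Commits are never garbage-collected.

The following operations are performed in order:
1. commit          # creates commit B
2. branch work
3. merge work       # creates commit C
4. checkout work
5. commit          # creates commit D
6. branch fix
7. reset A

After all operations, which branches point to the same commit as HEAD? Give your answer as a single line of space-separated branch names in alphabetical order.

After op 1 (commit): HEAD=main@B [main=B]
After op 2 (branch): HEAD=main@B [main=B work=B]
After op 3 (merge): HEAD=main@C [main=C work=B]
After op 4 (checkout): HEAD=work@B [main=C work=B]
After op 5 (commit): HEAD=work@D [main=C work=D]
After op 6 (branch): HEAD=work@D [fix=D main=C work=D]
After op 7 (reset): HEAD=work@A [fix=D main=C work=A]

Answer: work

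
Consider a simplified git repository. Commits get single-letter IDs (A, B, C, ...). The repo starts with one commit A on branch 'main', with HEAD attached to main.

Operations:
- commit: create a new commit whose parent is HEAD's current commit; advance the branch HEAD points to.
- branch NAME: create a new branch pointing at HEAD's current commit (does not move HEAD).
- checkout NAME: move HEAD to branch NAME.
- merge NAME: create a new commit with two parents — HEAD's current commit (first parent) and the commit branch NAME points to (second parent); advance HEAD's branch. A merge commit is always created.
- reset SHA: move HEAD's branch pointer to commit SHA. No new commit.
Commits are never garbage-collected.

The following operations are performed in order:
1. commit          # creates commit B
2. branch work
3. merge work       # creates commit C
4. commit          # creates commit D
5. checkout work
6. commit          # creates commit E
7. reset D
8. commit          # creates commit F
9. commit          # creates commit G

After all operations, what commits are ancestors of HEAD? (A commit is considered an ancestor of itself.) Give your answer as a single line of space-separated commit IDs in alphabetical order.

After op 1 (commit): HEAD=main@B [main=B]
After op 2 (branch): HEAD=main@B [main=B work=B]
After op 3 (merge): HEAD=main@C [main=C work=B]
After op 4 (commit): HEAD=main@D [main=D work=B]
After op 5 (checkout): HEAD=work@B [main=D work=B]
After op 6 (commit): HEAD=work@E [main=D work=E]
After op 7 (reset): HEAD=work@D [main=D work=D]
After op 8 (commit): HEAD=work@F [main=D work=F]
After op 9 (commit): HEAD=work@G [main=D work=G]

Answer: A B C D F G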